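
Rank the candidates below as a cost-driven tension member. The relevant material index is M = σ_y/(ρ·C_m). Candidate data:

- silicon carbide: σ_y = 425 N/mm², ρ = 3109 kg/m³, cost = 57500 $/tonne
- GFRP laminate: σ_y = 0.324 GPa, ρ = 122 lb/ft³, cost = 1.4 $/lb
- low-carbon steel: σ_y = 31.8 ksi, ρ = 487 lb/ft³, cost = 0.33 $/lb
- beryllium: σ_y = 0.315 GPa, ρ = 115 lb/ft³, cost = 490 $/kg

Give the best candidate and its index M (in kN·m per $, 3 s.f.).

GFRP laminate, M = 53.7 kN·m per $

Normalizing units and computing the index:
  silicon carbide: σ_y = 425.0 MPa, ρ = 3109 kg/m³, cost = 57.50 $/kg
  GFRP laminate: σ_y = 324.0 MPa, ρ = 1954 kg/m³, cost = 3.086 $/kg
  low-carbon steel: σ_y = 219.3 MPa, ρ = 7801 kg/m³, cost = 0.7275 $/kg
  beryllium: σ_y = 315.0 MPa, ρ = 1842 kg/m³, cost = 490.0 $/kg
  GFRP laminate: M = 53.7 kN·m per $
  low-carbon steel: M = 38.6 kN·m per $
  silicon carbide: M = 2.38 kN·m per $
  beryllium: M = 0.349 kN·m per $
GFRP laminate ranks first.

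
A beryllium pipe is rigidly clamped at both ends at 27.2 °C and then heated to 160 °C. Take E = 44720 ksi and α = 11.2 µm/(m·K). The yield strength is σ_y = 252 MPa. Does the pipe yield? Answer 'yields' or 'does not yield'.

yields

E = 44720 ksi = 308.3 GPa.
ΔT = 132.8 K. Constrained thermal stress σ = E·α·ΔT = 308.3×10³ MPa × 11.2×10⁻⁶ × 132.8 = 459 MPa (compressive).
Compare to σ_y = 252 MPa: σ ≥ σ_y, so it yields.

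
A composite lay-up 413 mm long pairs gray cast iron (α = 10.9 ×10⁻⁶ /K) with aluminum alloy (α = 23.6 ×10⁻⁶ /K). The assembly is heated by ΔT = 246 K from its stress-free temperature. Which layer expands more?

aluminum alloy

α(gray cast iron) = 10.9×10⁻⁶/K vs α(aluminum alloy) = 23.6×10⁻⁶/K.
Higher α expands more for the same ΔT: aluminum alloy.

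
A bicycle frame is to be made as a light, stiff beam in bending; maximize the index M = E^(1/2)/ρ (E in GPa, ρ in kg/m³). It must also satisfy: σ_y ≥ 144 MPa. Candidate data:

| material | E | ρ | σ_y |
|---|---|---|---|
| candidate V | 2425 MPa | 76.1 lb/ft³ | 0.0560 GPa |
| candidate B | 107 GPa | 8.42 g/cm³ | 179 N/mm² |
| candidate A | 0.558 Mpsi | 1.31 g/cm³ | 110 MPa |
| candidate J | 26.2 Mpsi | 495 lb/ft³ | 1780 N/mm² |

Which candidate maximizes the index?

candidate J

Screen on constraints: σ_y ≥ 144 MPa. Survivors: candidate B, candidate J.
Normalizing units and computing the index:
  candidate B: E = 107.0 GPa, ρ = 8420 kg/m³
  candidate J: E = 180.6 GPa, ρ = 7929 kg/m³
  candidate J: M = 1.70×10⁻³
  candidate B: M = 1.23×10⁻³
Candidate J ranks first.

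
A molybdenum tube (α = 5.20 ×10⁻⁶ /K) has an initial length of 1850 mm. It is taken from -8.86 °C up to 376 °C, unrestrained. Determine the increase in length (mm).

3.70 mm

ΔT = 376 − (-8.86) = 384.9 K.
ΔL = α·L₀·ΔT = 5.20×10⁻⁶ × 1850 mm × 384.9 K = 3.70 mm.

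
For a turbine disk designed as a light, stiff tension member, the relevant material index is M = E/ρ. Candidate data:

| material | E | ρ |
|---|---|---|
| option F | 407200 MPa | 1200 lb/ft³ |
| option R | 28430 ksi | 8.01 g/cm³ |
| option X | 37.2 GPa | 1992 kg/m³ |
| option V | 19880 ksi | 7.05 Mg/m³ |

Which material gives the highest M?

Convert each candidate to consistent units, then evaluate M:
  option F: E = 407.2 GPa, ρ = 19220 kg/m³
  option R: E = 196.0 GPa, ρ = 8010 kg/m³
  option X: E = 37.20 GPa, ρ = 1992 kg/m³
  option V: E = 137.1 GPa, ρ = 7050 kg/m³
  option R: M = 24.5 MN·m/kg
  option F: M = 21.2 MN·m/kg
  option V: M = 19.4 MN·m/kg
  option X: M = 18.7 MN·m/kg
Option R has the largest M.

option R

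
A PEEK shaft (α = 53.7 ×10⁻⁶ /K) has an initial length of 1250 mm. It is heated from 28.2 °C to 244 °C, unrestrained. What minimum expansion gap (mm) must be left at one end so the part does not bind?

14.5 mm

ΔT = 244 − 28.2 = 215.8 K.
ΔL = α·L₀·ΔT = 53.7×10⁻⁶ × 1250 mm × 215.8 K = 14.5 mm.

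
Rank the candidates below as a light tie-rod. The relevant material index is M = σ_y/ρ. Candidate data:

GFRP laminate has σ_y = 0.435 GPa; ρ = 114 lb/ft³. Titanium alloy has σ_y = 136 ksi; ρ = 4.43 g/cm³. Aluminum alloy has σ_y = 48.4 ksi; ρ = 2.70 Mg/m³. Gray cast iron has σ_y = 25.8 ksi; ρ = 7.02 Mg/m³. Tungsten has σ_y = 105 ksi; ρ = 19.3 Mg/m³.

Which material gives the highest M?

Normalizing units and computing the index:
  GFRP laminate: σ_y = 435.0 MPa, ρ = 1826 kg/m³
  titanium alloy: σ_y = 937.7 MPa, ρ = 4430 kg/m³
  aluminum alloy: σ_y = 333.7 MPa, ρ = 2700 kg/m³
  gray cast iron: σ_y = 177.9 MPa, ρ = 7020 kg/m³
  tungsten: σ_y = 723.9 MPa, ρ = 19300 kg/m³
  GFRP laminate: M = 238 kN·m/kg
  titanium alloy: M = 212 kN·m/kg
  aluminum alloy: M = 124 kN·m/kg
  tungsten: M = 37.5 kN·m/kg
  gray cast iron: M = 25.3 kN·m/kg
The maximum is for GFRP laminate.

GFRP laminate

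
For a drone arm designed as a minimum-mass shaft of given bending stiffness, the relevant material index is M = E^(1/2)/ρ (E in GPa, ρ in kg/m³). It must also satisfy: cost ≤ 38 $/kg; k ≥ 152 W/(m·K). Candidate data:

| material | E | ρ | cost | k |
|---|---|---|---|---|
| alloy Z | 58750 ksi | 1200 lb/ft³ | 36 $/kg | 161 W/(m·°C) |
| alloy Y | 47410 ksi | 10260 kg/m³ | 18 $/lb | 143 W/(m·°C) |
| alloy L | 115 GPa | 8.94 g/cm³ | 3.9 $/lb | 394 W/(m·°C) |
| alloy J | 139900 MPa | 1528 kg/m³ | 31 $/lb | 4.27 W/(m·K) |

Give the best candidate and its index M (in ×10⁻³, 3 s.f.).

alloy L, M = 1.20×10⁻³

Screen on constraints: cost ≤ 38 $/kg; k ≥ 152 W/(m·K). Survivors: alloy Z, alloy L.
Putting every candidate on a common basis:
  alloy Z: E = 405.1 GPa, ρ = 19220 kg/m³
  alloy L: E = 115.0 GPa, ρ = 8940 kg/m³
  alloy L: M = 1.20×10⁻³
  alloy Z: M = 1.05×10⁻³
Highest index: alloy L.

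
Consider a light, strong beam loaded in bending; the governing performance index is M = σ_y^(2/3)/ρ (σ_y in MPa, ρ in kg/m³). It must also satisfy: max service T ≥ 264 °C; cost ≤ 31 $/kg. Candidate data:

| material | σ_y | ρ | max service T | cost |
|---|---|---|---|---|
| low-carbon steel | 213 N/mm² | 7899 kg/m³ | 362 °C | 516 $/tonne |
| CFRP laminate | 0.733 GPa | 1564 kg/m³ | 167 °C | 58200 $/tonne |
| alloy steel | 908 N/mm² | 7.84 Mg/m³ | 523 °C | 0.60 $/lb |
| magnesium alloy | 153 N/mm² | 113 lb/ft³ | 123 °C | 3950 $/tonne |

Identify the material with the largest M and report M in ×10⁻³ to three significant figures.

alloy steel, M = 12.0×10⁻³

Screen on constraints: max service T ≥ 264 °C; cost ≤ 31 $/kg. Survivors: low-carbon steel, alloy steel.
After converting to SI:
  low-carbon steel: σ_y = 213.0 MPa, ρ = 7899 kg/m³
  alloy steel: σ_y = 908.0 MPa, ρ = 7840 kg/m³
  alloy steel: M = 12.0×10⁻³
  low-carbon steel: M = 4.52×10⁻³
Highest index: alloy steel.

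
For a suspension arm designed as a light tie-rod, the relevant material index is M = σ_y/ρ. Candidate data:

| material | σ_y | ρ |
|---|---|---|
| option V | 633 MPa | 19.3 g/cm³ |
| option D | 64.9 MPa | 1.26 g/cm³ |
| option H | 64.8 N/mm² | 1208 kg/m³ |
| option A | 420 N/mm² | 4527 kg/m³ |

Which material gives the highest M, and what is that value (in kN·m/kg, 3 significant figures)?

option A, M = 92.8 kN·m/kg

Convert each candidate to consistent units, then evaluate M:
  option V: σ_y = 633.0 MPa, ρ = 19300 kg/m³
  option D: σ_y = 64.90 MPa, ρ = 1260 kg/m³
  option H: σ_y = 64.80 MPa, ρ = 1208 kg/m³
  option A: σ_y = 420.0 MPa, ρ = 4527 kg/m³
  option A: M = 92.8 kN·m/kg
  option H: M = 53.6 kN·m/kg
  option D: M = 51.5 kN·m/kg
  option V: M = 32.8 kN·m/kg
Option A has the largest M.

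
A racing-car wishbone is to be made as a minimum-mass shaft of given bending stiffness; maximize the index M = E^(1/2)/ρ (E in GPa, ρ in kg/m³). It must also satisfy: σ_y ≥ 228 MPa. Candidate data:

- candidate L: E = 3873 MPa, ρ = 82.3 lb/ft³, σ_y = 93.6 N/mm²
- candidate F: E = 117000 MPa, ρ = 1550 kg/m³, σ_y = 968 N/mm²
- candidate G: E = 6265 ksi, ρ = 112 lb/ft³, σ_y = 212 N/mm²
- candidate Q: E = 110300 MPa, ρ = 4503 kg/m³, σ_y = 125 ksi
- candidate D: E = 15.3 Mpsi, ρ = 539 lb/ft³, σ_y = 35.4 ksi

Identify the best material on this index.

Screen on constraints: σ_y ≥ 228 MPa. Survivors: candidate F, candidate Q, candidate D.
Putting every candidate on a common basis:
  candidate F: E = 117.0 GPa, ρ = 1550 kg/m³
  candidate Q: E = 110.3 GPa, ρ = 4503 kg/m³
  candidate D: E = 105.5 GPa, ρ = 8634 kg/m³
  candidate F: M = 6.98×10⁻³
  candidate Q: M = 2.33×10⁻³
  candidate D: M = 1.19×10⁻³
Highest index: candidate F.

candidate F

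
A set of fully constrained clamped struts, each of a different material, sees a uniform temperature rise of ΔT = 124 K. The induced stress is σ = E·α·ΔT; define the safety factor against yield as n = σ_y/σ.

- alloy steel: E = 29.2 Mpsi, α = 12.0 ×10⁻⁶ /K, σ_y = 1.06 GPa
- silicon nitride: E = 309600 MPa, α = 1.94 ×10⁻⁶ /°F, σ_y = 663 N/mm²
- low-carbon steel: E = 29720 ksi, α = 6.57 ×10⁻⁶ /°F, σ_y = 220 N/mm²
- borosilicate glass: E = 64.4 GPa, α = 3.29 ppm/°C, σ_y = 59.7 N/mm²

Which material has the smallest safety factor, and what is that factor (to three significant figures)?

low-carbon steel, n = 0.732

Per material, after unit conversion:
  alloy steel: E = 201.3, α = 12.0, σ_y = 1060 → σ = 300 MPa, n = 3.54
  silicon nitride: E = 309.6, α = 3.49, σ_y = 663.0 → σ = 134 MPa, n = 4.95
  low-carbon steel: E = 204.9, α = 11.8, σ_y = 220.0 → σ = 300 MPa, n = 0.732
  borosilicate glass: E = 64.40, α = 3.29, σ_y = 59.70 → σ = 26.3 MPa, n = 2.27
Low-carbon steel has the lowest safety factor, n = 0.732.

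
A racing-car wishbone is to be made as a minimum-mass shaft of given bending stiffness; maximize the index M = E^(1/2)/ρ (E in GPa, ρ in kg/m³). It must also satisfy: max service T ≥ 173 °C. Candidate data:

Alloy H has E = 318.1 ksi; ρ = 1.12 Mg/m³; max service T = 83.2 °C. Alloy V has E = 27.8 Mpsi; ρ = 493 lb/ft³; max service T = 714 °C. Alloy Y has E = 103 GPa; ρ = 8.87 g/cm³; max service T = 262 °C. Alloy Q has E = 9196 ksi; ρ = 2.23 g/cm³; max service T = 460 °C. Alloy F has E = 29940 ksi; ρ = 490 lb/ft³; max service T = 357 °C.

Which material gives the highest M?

alloy Q

Screen on constraints: max service T ≥ 173 °C. Survivors: alloy V, alloy Y, alloy Q, alloy F.
After converting to SI:
  alloy V: E = 191.7 GPa, ρ = 7897 kg/m³
  alloy Y: E = 103.0 GPa, ρ = 8870 kg/m³
  alloy Q: E = 63.40 GPa, ρ = 2230 kg/m³
  alloy F: E = 206.4 GPa, ρ = 7849 kg/m³
  alloy Q: M = 3.57×10⁻³
  alloy F: M = 1.83×10⁻³
  alloy V: M = 1.75×10⁻³
  alloy Y: M = 1.14×10⁻³
The maximum is for alloy Q.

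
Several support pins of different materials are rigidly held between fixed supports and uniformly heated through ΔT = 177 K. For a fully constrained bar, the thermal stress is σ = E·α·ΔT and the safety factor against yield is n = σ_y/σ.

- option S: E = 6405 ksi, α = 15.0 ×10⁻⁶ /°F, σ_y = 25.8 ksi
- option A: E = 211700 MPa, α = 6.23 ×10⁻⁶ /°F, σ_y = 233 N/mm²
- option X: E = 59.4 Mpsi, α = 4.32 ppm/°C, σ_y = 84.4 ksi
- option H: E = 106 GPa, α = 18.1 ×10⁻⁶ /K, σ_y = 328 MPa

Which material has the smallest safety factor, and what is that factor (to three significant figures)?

option A, n = 0.554

Converting E to GPa, α to ×10⁻⁶/K, σ_y to MPa, then σ and n for each:
  option S: E = 44.16, α = 27.0, σ_y = 177.9 → σ = 211 MPa, n = 0.843
  option A: E = 211.7, α = 11.2, σ_y = 233.0 → σ = 420 MPa, n = 0.554
  option X: E = 409.5, α = 4.32, σ_y = 581.9 → σ = 313 MPa, n = 1.86
  option H: E = 106.0, α = 18.1, σ_y = 328.0 → σ = 340 MPa, n = 0.966
The minimum is option A at n = 0.554.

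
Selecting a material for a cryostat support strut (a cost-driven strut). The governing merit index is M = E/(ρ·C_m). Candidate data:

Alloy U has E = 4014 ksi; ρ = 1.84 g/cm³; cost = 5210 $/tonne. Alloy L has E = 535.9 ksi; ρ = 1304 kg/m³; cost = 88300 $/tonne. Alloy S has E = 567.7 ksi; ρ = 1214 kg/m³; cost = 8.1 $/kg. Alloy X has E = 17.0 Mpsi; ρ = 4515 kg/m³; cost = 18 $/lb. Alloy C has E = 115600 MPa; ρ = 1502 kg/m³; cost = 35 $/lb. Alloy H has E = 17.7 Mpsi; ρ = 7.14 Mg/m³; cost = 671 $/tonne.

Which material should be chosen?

In SI units:
  alloy U: E = 27.68 GPa, ρ = 1840 kg/m³, cost = 5.210 $/kg
  alloy L: E = 3.695 GPa, ρ = 1304 kg/m³, cost = 88.30 $/kg
  alloy S: E = 3.914 GPa, ρ = 1214 kg/m³, cost = 8.100 $/kg
  alloy X: E = 117.2 GPa, ρ = 4515 kg/m³, cost = 39.68 $/kg
  alloy C: E = 115.6 GPa, ρ = 1502 kg/m³, cost = 77.16 $/kg
  alloy H: E = 122.0 GPa, ρ = 7140 kg/m³, cost = 0.6710 $/kg
  alloy H: M = 25.5 MN·m per $
  alloy U: M = 2.89 MN·m per $
  alloy C: M = 0.997 MN·m per $
  alloy X: M = 0.654 MN·m per $
  alloy S: M = 0.398 MN·m per $
  alloy L: M = 0.0321 MN·m per $
Highest index: alloy H.

alloy H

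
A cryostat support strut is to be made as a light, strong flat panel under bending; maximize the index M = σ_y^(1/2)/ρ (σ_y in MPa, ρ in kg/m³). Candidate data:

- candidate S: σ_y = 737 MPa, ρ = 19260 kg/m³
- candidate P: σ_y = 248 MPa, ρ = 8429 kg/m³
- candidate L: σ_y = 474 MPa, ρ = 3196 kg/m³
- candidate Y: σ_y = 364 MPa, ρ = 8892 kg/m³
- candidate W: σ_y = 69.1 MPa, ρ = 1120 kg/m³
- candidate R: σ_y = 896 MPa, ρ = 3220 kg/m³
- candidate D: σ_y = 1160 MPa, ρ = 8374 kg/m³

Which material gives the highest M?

candidate R

Evaluate M for each candidate:
  candidate R: M = 9.30×10⁻³
  candidate W: M = 7.42×10⁻³
  candidate L: M = 6.81×10⁻³
  candidate D: M = 4.07×10⁻³
  candidate Y: M = 2.15×10⁻³
  candidate P: M = 1.87×10⁻³
  candidate S: M = 1.41×10⁻³
Candidate R ranks first.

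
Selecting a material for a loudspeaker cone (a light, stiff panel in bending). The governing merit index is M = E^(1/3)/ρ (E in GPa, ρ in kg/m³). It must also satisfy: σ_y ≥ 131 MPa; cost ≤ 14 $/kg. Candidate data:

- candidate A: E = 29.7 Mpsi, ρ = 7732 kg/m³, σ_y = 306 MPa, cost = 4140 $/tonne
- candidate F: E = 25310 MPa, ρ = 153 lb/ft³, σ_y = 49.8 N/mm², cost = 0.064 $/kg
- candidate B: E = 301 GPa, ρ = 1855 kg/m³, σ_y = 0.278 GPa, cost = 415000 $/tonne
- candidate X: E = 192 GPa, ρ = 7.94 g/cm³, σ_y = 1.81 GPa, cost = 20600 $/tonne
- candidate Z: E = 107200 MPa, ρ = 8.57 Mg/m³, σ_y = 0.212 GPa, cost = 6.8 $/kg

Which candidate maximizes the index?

Screen on constraints: σ_y ≥ 131 MPa; cost ≤ 14 $/kg. Survivors: candidate A, candidate Z.
Convert each candidate to consistent units, then evaluate M:
  candidate A: E = 204.8 GPa, ρ = 7732 kg/m³
  candidate Z: E = 107.2 GPa, ρ = 8570 kg/m³
  candidate A: M = 0.762×10⁻³
  candidate Z: M = 0.554×10⁻³
Highest index: candidate A.

candidate A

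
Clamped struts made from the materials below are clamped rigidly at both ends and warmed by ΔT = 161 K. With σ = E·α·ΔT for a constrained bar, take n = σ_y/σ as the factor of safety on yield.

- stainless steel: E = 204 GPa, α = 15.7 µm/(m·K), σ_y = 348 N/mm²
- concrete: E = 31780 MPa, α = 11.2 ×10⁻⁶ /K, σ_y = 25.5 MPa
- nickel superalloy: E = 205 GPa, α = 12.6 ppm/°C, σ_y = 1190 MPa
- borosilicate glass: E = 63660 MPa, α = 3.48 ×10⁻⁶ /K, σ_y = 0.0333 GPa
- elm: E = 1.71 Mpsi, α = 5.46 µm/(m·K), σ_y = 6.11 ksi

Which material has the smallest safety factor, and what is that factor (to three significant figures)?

With everything in SI (GPa, ×10⁻⁶/K, MPa):
  stainless steel: E = 204.0, α = 15.7, σ_y = 348.0 → σ = 516 MPa, n = 0.675
  concrete: E = 31.78, α = 11.2, σ_y = 25.50 → σ = 57.3 MPa, n = 0.445
  nickel superalloy: E = 205.0, α = 12.6, σ_y = 1190 → σ = 416 MPa, n = 2.86
  borosilicate glass: E = 63.66, α = 3.48, σ_y = 33.30 → σ = 35.7 MPa, n = 0.934
  elm: E = 11.79, α = 5.46, σ_y = 42.13 → σ = 10.4 MPa, n = 4.06
Concrete has the lowest safety factor, n = 0.445.

concrete, n = 0.445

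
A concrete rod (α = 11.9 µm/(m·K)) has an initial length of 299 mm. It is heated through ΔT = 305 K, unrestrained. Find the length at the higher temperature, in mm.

ΔL = α·L₀·ΔT = 11.9×10⁻⁶ × 299 mm × 305.0 K = 1.09 mm.
L = L₀ + ΔL = 299 + 1.09 = 300.09 mm.

300.09 mm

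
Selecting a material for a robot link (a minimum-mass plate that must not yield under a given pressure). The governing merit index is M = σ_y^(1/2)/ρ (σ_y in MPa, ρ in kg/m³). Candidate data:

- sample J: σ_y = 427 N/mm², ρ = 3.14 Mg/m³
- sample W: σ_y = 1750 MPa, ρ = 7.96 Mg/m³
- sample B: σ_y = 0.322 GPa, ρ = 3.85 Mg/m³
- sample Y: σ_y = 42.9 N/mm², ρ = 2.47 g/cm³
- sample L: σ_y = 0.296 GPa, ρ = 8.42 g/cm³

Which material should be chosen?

sample J

In SI units:
  sample J: σ_y = 427.0 MPa, ρ = 3140 kg/m³
  sample W: σ_y = 1750 MPa, ρ = 7960 kg/m³
  sample B: σ_y = 322.0 MPa, ρ = 3850 kg/m³
  sample Y: σ_y = 42.90 MPa, ρ = 2470 kg/m³
  sample L: σ_y = 296.0 MPa, ρ = 8420 kg/m³
  sample J: M = 6.58×10⁻³
  sample W: M = 5.26×10⁻³
  sample B: M = 4.66×10⁻³
  sample Y: M = 2.65×10⁻³
  sample L: M = 2.04×10⁻³
The maximum is for sample J.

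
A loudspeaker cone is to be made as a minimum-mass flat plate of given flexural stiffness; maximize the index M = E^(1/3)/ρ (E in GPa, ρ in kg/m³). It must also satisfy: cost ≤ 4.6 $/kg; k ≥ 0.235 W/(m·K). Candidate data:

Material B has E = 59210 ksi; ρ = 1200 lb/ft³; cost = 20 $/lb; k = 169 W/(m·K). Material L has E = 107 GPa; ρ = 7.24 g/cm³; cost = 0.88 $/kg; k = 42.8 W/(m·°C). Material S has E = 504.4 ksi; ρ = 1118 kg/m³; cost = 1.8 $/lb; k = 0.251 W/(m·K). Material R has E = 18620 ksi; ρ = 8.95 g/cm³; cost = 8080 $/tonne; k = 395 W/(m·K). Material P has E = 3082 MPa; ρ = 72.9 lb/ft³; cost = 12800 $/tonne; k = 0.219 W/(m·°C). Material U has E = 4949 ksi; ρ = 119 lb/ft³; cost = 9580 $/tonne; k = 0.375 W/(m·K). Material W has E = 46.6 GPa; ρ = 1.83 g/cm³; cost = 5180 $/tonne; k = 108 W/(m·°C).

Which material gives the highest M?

material S

Screen on constraints: cost ≤ 4.6 $/kg; k ≥ 0.235 W/(m·K). Survivors: material L, material S.
Convert each candidate to consistent units, then evaluate M:
  material L: E = 107.0 GPa, ρ = 7240 kg/m³
  material S: E = 3.478 GPa, ρ = 1118 kg/m³
  material S: M = 1.36×10⁻³
  material L: M = 0.656×10⁻³
Material S ranks first.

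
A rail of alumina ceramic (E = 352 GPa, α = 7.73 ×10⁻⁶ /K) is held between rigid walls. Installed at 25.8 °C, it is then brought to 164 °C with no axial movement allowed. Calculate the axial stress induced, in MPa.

ΔT = 138.2 K. Constrained thermal stress σ = E·α·ΔT = 352.0×10³ MPa × 7.73×10⁻⁶ × 138.2 = 376 MPa (compressive).

376 MPa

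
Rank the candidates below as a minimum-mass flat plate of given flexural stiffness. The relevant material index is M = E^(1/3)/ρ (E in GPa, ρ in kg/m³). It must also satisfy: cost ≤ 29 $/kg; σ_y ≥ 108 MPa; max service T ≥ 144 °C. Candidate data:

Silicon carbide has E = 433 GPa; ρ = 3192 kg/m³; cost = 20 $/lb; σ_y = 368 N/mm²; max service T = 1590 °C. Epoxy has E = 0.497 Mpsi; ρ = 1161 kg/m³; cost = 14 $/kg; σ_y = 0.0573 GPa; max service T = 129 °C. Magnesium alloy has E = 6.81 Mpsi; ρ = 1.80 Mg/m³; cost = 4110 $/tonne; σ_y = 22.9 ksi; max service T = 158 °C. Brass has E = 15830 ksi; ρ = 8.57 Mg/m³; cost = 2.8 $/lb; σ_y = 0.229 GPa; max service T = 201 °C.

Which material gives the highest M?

magnesium alloy

Screen on constraints: cost ≤ 29 $/kg; σ_y ≥ 108 MPa; max service T ≥ 144 °C. Survivors: magnesium alloy, brass.
In SI units:
  magnesium alloy: E = 46.95 GPa, ρ = 1800 kg/m³
  brass: E = 109.1 GPa, ρ = 8570 kg/m³
  magnesium alloy: M = 2.00×10⁻³
  brass: M = 0.558×10⁻³
The maximum is for magnesium alloy.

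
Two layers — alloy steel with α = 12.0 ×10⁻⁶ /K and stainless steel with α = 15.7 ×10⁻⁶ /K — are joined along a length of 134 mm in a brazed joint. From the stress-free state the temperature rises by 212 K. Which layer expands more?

α(alloy steel) = 12.0×10⁻⁶/K vs α(stainless steel) = 15.7×10⁻⁶/K.
Higher α expands more for the same ΔT: stainless steel.

stainless steel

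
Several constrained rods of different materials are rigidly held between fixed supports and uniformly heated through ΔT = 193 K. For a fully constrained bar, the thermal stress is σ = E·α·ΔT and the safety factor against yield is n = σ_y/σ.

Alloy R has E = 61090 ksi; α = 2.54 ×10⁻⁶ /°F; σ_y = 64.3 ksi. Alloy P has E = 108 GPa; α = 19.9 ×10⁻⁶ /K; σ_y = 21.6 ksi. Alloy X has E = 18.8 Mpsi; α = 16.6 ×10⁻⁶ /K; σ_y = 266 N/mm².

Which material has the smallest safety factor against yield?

In consistent units (E in GPa, α in ×10⁻⁶/K, σ_y in MPa):
  alloy R: E = 421.2, α = 4.57, σ_y = 443.3 → σ = 372 MPa, n = 1.19
  alloy P: E = 108.0, α = 19.9, σ_y = 148.9 → σ = 415 MPa, n = 0.359
  alloy X: E = 129.6, α = 16.6, σ_y = 266.0 → σ = 415 MPa, n = 0.641
Alloy P has the lowest safety factor, n = 0.359.

alloy P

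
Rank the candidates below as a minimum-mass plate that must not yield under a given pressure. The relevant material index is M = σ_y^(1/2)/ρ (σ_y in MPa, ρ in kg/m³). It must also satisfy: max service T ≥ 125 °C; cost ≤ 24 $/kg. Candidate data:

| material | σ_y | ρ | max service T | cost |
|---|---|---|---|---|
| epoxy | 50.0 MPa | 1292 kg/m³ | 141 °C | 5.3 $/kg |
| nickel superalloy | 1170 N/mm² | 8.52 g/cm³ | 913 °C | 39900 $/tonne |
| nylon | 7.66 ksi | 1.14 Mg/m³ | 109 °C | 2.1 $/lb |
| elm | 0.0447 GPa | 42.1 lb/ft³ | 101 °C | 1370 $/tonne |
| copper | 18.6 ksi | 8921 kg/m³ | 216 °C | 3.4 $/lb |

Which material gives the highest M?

Screen on constraints: max service T ≥ 125 °C; cost ≤ 24 $/kg. Survivors: epoxy, copper.
Putting every candidate on a common basis:
  epoxy: σ_y = 50.00 MPa, ρ = 1292 kg/m³
  copper: σ_y = 128.2 MPa, ρ = 8921 kg/m³
  epoxy: M = 5.47×10⁻³
  copper: M = 1.27×10⁻³
Epoxy has the largest M.

epoxy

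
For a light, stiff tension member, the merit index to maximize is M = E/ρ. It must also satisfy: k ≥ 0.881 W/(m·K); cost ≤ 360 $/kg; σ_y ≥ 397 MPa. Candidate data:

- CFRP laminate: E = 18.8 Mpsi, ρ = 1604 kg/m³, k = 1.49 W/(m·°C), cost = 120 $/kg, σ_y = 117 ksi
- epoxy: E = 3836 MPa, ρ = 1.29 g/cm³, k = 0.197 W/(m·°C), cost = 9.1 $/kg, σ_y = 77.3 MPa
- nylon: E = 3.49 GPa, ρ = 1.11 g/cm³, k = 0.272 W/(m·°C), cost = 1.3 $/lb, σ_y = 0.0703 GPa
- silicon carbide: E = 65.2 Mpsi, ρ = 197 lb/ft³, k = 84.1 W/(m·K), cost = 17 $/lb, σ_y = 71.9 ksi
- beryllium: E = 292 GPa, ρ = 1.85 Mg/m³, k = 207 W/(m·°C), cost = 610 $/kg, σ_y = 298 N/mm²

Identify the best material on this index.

silicon carbide

Screen on constraints: k ≥ 0.881 W/(m·K); cost ≤ 360 $/kg; σ_y ≥ 397 MPa. Survivors: CFRP laminate, silicon carbide.
Convert each candidate to consistent units, then evaluate M:
  CFRP laminate: E = 129.6 GPa, ρ = 1604 kg/m³
  silicon carbide: E = 449.5 GPa, ρ = 3156 kg/m³
  silicon carbide: M = 142 MN·m/kg
  CFRP laminate: M = 80.8 MN·m/kg
Silicon carbide ranks first.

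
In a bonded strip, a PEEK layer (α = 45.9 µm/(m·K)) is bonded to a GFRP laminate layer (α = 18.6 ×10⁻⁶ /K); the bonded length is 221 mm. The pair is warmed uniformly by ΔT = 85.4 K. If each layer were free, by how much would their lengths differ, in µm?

515 µm

Δα = |45.9 − 18.6|×10⁻⁶/K = 27.3×10⁻⁶/K.
ΔL_mismatch = Δα·L·ΔT = 27.3×10⁻⁶ × 221.0 mm × 85.4 K = 515 µm.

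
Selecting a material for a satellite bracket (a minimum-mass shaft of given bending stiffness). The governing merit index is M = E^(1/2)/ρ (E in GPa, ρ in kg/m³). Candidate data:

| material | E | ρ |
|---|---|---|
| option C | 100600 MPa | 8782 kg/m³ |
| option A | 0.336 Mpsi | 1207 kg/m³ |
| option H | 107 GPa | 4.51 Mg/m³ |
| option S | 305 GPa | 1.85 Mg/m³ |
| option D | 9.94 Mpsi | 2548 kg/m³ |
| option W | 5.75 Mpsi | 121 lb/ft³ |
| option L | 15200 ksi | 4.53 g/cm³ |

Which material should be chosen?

option S

Normalizing units and computing the index:
  option C: E = 100.6 GPa, ρ = 8782 kg/m³
  option A: E = 2.317 GPa, ρ = 1207 kg/m³
  option H: E = 107.0 GPa, ρ = 4510 kg/m³
  option S: E = 305.0 GPa, ρ = 1850 kg/m³
  option D: E = 68.53 GPa, ρ = 2548 kg/m³
  option W: E = 39.64 GPa, ρ = 1938 kg/m³
  option L: E = 104.8 GPa, ρ = 4530 kg/m³
  option S: M = 9.44×10⁻³
  option D: M = 3.25×10⁻³
  option W: M = 3.25×10⁻³
  option H: M = 2.29×10⁻³
  option L: M = 2.26×10⁻³
  option A: M = 1.26×10⁻³
  option C: M = 1.14×10⁻³
The maximum is for option S.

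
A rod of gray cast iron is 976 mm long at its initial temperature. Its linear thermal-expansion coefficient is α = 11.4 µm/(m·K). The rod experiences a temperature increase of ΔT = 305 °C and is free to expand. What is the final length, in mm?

979.39 mm

ΔL = α·L₀·ΔT = 11.4×10⁻⁶ × 976 mm × 305.0 K = 3.39 mm.
L = L₀ + ΔL = 976 + 3.39 = 979.39 mm.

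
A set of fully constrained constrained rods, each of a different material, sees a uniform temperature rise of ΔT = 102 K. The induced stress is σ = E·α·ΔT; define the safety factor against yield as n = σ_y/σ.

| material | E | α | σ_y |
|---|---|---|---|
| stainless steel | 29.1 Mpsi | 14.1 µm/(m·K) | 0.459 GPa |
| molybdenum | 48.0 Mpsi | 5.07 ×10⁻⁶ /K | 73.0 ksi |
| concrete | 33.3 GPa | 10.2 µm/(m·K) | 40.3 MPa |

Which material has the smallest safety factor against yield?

Converting E to GPa, α to ×10⁻⁶/K, σ_y to MPa, then σ and n for each:
  stainless steel: E = 200.6, α = 14.1, σ_y = 459.0 → σ = 289 MPa, n = 1.59
  molybdenum: E = 330.9, α = 5.07, σ_y = 503.3 → σ = 171 MPa, n = 2.94
  concrete: E = 33.30, α = 10.2, σ_y = 40.30 → σ = 34.6 MPa, n = 1.16
The minimum is concrete at n = 1.16.

concrete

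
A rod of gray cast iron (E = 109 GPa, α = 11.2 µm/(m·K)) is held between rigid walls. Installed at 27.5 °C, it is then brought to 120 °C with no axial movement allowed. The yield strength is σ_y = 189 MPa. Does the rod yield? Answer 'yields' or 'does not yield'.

does not yield

ΔT = 92.50 K. Constrained thermal stress σ = E·α·ΔT = 109.0×10³ MPa × 11.2×10⁻⁶ × 92.50 = 113 MPa (compressive).
Compare to σ_y = 189 MPa: σ < σ_y, so it does not yield.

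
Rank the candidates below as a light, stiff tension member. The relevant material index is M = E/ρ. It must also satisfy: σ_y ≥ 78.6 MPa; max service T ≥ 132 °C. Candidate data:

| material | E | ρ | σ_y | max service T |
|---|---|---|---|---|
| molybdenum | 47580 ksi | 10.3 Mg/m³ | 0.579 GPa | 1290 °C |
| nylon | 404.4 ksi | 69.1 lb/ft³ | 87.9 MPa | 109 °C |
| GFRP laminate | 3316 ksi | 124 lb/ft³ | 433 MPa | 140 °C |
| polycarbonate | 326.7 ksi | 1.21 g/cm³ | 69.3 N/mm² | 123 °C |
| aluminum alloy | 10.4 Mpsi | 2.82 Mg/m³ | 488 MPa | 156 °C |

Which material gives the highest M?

Screen on constraints: σ_y ≥ 78.6 MPa; max service T ≥ 132 °C. Survivors: molybdenum, GFRP laminate, aluminum alloy.
After converting to SI:
  molybdenum: E = 328.1 GPa, ρ = 10300 kg/m³
  GFRP laminate: E = 22.86 GPa, ρ = 1986 kg/m³
  aluminum alloy: E = 71.71 GPa, ρ = 2820 kg/m³
  molybdenum: M = 31.8 MN·m/kg
  aluminum alloy: M = 25.4 MN·m/kg
  GFRP laminate: M = 11.5 MN·m/kg
Molybdenum has the largest M.

molybdenum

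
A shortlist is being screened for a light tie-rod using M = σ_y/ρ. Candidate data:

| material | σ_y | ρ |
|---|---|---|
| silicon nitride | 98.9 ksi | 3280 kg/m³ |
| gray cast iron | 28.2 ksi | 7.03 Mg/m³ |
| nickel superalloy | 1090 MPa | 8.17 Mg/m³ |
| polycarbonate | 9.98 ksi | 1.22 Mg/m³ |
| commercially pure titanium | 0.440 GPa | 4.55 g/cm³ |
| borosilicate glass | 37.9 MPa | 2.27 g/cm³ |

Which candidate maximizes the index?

silicon nitride

After converting to SI:
  silicon nitride: σ_y = 681.9 MPa, ρ = 3280 kg/m³
  gray cast iron: σ_y = 194.4 MPa, ρ = 7030 kg/m³
  nickel superalloy: σ_y = 1090 MPa, ρ = 8170 kg/m³
  polycarbonate: σ_y = 68.81 MPa, ρ = 1220 kg/m³
  commercially pure titanium: σ_y = 440.0 MPa, ρ = 4550 kg/m³
  borosilicate glass: σ_y = 37.90 MPa, ρ = 2270 kg/m³
  silicon nitride: M = 208 kN·m/kg
  nickel superalloy: M = 133 kN·m/kg
  commercially pure titanium: M = 96.7 kN·m/kg
  polycarbonate: M = 56.4 kN·m/kg
  gray cast iron: M = 27.7 kN·m/kg
  borosilicate glass: M = 16.7 kN·m/kg
Silicon nitride has the largest M.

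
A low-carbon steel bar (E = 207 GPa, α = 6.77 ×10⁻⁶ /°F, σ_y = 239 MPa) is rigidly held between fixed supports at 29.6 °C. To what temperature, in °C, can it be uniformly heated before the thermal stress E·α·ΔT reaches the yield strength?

124 °C

α = 6.77×10⁻⁶/°F × 9/5 = 12.2×10⁻⁶/K.
E·α·ΔT = 239.0 MPa ⇒ ΔT = 239.0 / (207.0×10³ × 12.2×10⁻⁶) = 94.75 K.
T = 29.6 + 94.75 = 124.3 °C.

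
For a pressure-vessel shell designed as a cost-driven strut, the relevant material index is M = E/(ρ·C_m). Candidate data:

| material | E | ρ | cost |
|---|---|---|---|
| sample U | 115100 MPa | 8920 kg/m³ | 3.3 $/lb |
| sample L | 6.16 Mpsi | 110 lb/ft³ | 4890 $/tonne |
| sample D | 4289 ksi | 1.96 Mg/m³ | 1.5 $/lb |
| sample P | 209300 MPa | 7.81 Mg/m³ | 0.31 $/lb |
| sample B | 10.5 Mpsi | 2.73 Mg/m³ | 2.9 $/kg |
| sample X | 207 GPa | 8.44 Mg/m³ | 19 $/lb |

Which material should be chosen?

sample P

Convert each candidate to consistent units, then evaluate M:
  sample U: E = 115.1 GPa, ρ = 8920 kg/m³, cost = 7.275 $/kg
  sample L: E = 42.47 GPa, ρ = 1762 kg/m³, cost = 4.890 $/kg
  sample D: E = 29.57 GPa, ρ = 1960 kg/m³, cost = 3.307 $/kg
  sample P: E = 209.3 GPa, ρ = 7810 kg/m³, cost = 0.6834 $/kg
  sample B: E = 72.39 GPa, ρ = 2730 kg/m³, cost = 2.900 $/kg
  sample X: E = 207.0 GPa, ρ = 8440 kg/m³, cost = 41.89 $/kg
  sample P: M = 39.2 MN·m per $
  sample B: M = 9.14 MN·m per $
  sample L: M = 4.93 MN·m per $
  sample D: M = 4.56 MN·m per $
  sample U: M = 1.77 MN·m per $
  sample X: M = 0.586 MN·m per $
Highest index: sample P.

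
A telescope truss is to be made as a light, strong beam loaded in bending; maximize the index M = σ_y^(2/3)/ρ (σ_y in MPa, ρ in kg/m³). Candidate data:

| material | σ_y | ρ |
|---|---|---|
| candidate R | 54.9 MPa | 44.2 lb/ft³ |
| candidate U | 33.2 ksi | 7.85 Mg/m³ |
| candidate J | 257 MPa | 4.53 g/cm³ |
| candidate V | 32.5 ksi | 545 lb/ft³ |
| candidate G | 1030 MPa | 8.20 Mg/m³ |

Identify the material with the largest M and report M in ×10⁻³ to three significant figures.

candidate R, M = 20.4×10⁻³

Normalizing units and computing the index:
  candidate R: σ_y = 54.90 MPa, ρ = 708.0 kg/m³
  candidate U: σ_y = 228.9 MPa, ρ = 7850 kg/m³
  candidate J: σ_y = 257.0 MPa, ρ = 4530 kg/m³
  candidate V: σ_y = 224.1 MPa, ρ = 8730 kg/m³
  candidate G: σ_y = 1030 MPa, ρ = 8200 kg/m³
  candidate R: M = 20.4×10⁻³
  candidate G: M = 12.4×10⁻³
  candidate J: M = 8.92×10⁻³
  candidate U: M = 4.77×10⁻³
  candidate V: M = 4.23×10⁻³
Candidate R ranks first.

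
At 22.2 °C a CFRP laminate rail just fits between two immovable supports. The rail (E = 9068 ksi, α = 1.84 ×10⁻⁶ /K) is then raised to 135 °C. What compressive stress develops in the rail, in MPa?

13.0 MPa

E = 9068 ksi = 62.52 GPa.
ΔT = 112.8 K. Constrained thermal stress σ = E·α·ΔT = 62.52×10³ MPa × 1.84×10⁻⁶ × 112.8 = 13.0 MPa (compressive).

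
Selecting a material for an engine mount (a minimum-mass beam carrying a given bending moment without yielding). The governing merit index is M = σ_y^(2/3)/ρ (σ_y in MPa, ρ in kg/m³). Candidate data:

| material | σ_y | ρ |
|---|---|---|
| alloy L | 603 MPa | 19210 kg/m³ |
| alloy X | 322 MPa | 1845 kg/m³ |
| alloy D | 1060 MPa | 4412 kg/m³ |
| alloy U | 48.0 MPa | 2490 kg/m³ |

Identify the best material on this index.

alloy X

Per-candidate index values:
  alloy X: M = 25.5×10⁻³
  alloy D: M = 23.6×10⁻³
  alloy U: M = 5.30×10⁻³
  alloy L: M = 3.72×10⁻³
The maximum is for alloy X.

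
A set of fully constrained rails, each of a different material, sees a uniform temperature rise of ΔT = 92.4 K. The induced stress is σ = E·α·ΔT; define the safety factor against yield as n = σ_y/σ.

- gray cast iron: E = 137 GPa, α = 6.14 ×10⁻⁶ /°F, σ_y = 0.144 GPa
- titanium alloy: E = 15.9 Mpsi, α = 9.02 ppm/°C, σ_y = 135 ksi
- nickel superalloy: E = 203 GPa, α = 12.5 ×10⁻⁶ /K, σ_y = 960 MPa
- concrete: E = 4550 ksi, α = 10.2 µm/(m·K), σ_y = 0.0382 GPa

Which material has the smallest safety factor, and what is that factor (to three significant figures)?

With everything in SI (GPa, ×10⁻⁶/K, MPa):
  gray cast iron: E = 137.0, α = 11.1, σ_y = 144.0 → σ = 140 MPa, n = 1.03
  titanium alloy: E = 109.6, α = 9.02, σ_y = 930.8 → σ = 91.4 MPa, n = 10.2
  nickel superalloy: E = 203.0, α = 12.5, σ_y = 960.0 → σ = 234 MPa, n = 4.09
  concrete: E = 31.37, α = 10.2, σ_y = 38.20 → σ = 29.6 MPa, n = 1.29
Smallest n: gray cast iron with n = 1.03.

gray cast iron, n = 1.03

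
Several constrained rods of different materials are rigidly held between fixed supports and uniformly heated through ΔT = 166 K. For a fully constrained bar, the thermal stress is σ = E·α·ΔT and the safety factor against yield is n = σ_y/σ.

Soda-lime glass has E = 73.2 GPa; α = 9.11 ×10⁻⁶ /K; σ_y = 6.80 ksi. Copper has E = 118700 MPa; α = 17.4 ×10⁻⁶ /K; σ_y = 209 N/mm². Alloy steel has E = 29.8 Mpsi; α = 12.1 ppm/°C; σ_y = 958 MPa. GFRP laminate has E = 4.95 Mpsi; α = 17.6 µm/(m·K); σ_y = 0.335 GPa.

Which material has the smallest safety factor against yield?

Converting E to GPa, α to ×10⁻⁶/K, σ_y to MPa, then σ and n for each:
  soda-lime glass: E = 73.20, α = 9.11, σ_y = 46.88 → σ = 111 MPa, n = 0.424
  copper: E = 118.7, α = 17.4, σ_y = 209.0 → σ = 343 MPa, n = 0.610
  alloy steel: E = 205.5, α = 12.1, σ_y = 958.0 → σ = 413 MPa, n = 2.32
  GFRP laminate: E = 34.13, α = 17.6, σ_y = 335.0 → σ = 99.7 MPa, n = 3.36
The minimum is soda-lime glass at n = 0.424.

soda-lime glass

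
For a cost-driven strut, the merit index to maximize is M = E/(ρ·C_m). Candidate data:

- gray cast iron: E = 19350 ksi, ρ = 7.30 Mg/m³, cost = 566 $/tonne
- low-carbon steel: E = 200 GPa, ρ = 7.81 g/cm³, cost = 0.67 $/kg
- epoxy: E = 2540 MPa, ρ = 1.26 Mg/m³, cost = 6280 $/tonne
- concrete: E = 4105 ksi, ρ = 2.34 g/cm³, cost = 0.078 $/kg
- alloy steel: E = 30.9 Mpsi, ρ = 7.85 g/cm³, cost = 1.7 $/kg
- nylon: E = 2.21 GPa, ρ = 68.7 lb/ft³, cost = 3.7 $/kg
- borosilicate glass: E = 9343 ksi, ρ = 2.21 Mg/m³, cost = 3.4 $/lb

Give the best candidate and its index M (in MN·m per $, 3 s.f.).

Normalizing units and computing the index:
  gray cast iron: E = 133.4 GPa, ρ = 7300 kg/m³, cost = 0.5660 $/kg
  low-carbon steel: E = 200.0 GPa, ρ = 7810 kg/m³, cost = 0.6700 $/kg
  epoxy: E = 2.540 GPa, ρ = 1260 kg/m³, cost = 6.280 $/kg
  concrete: E = 28.30 GPa, ρ = 2340 kg/m³, cost = 0.07800 $/kg
  alloy steel: E = 213.0 GPa, ρ = 7850 kg/m³, cost = 1.700 $/kg
  nylon: E = 2.210 GPa, ρ = 1100 kg/m³, cost = 3.700 $/kg
  borosilicate glass: E = 64.42 GPa, ρ = 2210 kg/m³, cost = 7.496 $/kg
  concrete: M = 155 MN·m per $
  low-carbon steel: M = 38.2 MN·m per $
  gray cast iron: M = 32.3 MN·m per $
  alloy steel: M = 16.0 MN·m per $
  borosilicate glass: M = 3.89 MN·m per $
  nylon: M = 0.543 MN·m per $
  epoxy: M = 0.321 MN·m per $
Concrete has the largest M.

concrete, M = 155 MN·m per $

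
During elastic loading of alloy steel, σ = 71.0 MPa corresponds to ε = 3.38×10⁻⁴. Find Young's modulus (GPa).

210 GPa

E = σ/ε = 71.0 MPa / 3.38×10⁻⁴ = 210100 MPa = 210 GPa.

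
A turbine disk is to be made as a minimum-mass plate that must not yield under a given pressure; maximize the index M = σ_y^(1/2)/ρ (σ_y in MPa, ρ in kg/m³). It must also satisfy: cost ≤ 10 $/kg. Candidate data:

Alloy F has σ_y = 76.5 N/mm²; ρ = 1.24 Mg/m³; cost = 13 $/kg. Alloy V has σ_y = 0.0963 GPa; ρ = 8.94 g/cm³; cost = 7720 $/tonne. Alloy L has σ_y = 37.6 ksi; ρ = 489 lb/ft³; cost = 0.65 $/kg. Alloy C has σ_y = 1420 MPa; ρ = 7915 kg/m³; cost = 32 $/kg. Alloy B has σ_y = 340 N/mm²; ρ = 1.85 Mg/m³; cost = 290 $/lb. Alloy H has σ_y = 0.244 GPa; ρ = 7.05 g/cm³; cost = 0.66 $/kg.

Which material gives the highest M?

alloy H

Screen on constraints: cost ≤ 10 $/kg. Survivors: alloy V, alloy L, alloy H.
After converting to SI:
  alloy V: σ_y = 96.30 MPa, ρ = 8940 kg/m³
  alloy L: σ_y = 259.2 MPa, ρ = 7833 kg/m³
  alloy H: σ_y = 244.0 MPa, ρ = 7050 kg/m³
  alloy H: M = 2.22×10⁻³
  alloy L: M = 2.06×10⁻³
  alloy V: M = 1.10×10⁻³
Alloy H has the largest M.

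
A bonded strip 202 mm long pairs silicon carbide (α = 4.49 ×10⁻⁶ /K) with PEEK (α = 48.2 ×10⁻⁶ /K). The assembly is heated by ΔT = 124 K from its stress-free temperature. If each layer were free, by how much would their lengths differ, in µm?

1090 µm

Δα = |4.49 − 48.2|×10⁻⁶/K = 43.7×10⁻⁶/K.
ΔL_mismatch = Δα·L·ΔT = 43.7×10⁻⁶ × 202.0 mm × 124.0 K = 1090 µm.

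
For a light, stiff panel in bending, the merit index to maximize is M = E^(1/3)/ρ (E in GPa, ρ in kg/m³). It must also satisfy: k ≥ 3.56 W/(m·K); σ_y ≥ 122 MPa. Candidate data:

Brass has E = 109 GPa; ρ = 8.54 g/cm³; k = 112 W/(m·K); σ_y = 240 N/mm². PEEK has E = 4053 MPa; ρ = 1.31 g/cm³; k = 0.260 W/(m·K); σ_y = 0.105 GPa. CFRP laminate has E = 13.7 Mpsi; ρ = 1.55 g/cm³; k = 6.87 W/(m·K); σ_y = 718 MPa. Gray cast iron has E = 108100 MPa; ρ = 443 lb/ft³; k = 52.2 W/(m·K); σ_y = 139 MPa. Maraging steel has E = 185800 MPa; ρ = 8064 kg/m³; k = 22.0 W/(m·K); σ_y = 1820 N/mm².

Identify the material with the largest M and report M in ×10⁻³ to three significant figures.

Screen on constraints: k ≥ 3.56 W/(m·K); σ_y ≥ 122 MPa. Survivors: brass, CFRP laminate, gray cast iron, maraging steel.
Normalizing units and computing the index:
  brass: E = 109.0 GPa, ρ = 8540 kg/m³
  CFRP laminate: E = 94.46 GPa, ρ = 1550 kg/m³
  gray cast iron: E = 108.1 GPa, ρ = 7096 kg/m³
  maraging steel: E = 185.8 GPa, ρ = 8064 kg/m³
  CFRP laminate: M = 2.94×10⁻³
  maraging steel: M = 0.708×10⁻³
  gray cast iron: M = 0.671×10⁻³
  brass: M = 0.559×10⁻³
CFRP laminate has the largest M.

CFRP laminate, M = 2.94×10⁻³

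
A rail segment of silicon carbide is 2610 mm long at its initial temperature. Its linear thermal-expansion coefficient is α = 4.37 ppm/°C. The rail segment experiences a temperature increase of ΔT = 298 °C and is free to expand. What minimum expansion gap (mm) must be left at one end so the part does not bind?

3.40 mm

ΔL = α·L₀·ΔT = 4.37×10⁻⁶ × 2610 mm × 298.0 K = 3.40 mm.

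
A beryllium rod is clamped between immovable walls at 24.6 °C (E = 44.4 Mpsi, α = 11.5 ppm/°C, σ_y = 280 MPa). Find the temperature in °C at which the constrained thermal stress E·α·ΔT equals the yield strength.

E = 44.4 Mpsi = 306.1 GPa.
E·α·ΔT = 280.0 MPa ⇒ ΔT = 280.0 / (306.1×10³ × 11.5×10⁻⁶) = 79.53 K.
T = 24.6 + 79.53 = 104.1 °C.

104 °C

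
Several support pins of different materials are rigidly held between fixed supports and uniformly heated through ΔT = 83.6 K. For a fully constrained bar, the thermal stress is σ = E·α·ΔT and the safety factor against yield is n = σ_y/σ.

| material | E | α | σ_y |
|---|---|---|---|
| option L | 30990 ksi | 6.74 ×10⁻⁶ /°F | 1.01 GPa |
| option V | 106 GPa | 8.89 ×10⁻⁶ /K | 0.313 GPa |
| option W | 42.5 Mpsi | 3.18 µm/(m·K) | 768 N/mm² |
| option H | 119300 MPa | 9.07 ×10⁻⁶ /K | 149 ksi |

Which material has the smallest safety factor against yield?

Converting E to GPa, α to ×10⁻⁶/K, σ_y to MPa, then σ and n for each:
  option L: E = 213.7, α = 12.1, σ_y = 1010 → σ = 217 MPa, n = 4.66
  option V: E = 106.0, α = 8.89, σ_y = 313.0 → σ = 78.8 MPa, n = 3.97
  option W: E = 293.0, α = 3.18, σ_y = 768.0 → σ = 77.9 MPa, n = 9.86
  option H: E = 119.3, α = 9.07, σ_y = 1027 → σ = 90.5 MPa, n = 11.4
Smallest n: option V with n = 3.97.

option V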